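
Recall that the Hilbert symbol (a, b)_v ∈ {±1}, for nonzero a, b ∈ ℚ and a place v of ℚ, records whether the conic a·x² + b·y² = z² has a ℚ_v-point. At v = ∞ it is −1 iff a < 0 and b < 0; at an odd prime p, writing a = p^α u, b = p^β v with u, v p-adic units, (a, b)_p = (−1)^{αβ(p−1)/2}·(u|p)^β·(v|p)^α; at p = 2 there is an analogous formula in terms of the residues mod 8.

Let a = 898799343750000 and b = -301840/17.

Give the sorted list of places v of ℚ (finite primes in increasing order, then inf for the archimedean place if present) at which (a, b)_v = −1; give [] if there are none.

(a, b) ≡ (55, -6545) mod (ℚ^×)²; places V = {2, 3, 5, 7, 11, 17, ∞}.
(a,b)_3: α=2, u≡1; β=0, v≡1 (mod 3); (1|3)=+1, (1|3)=+1; sign (−1)^0·+1^0·+1^2 = +1.
(a,b)_∞: sgn(55)=+, sgn(-6545)=−, so +1.
(a,b)_11: α=3, u≡5; β=1, v≡10 (mod 11); (5|11)=+1, (10|11)=-1; sign (−1)^1·+1^1·-1^3 = +1.
(a,b)_17: α=0, u≡16; β=-1, v≡12 (mod 17); (16|17)=+1, (12|17)=-1; sign (−1)^0·+1^-1·-1^0 = +1.
(a,b)_7: α=4, u≡3; β=3, v≡3 (mod 7); (3|7)=-1, (3|7)=-1; sign (−1)^0·-1^3·-1^4 = -1.
(a,b)_2: α=4, β=4; u≡7, v≡7 (mod 8); ε(u)ε(v)=1·1, αω(v)=4·0, βω(u)=4·0; sum ≡ 1  ⇒  -1.
(a,b)_5: α=9, u≡4; β=1, v≡1 (mod 5); (4|5)=+1, (1|5)=+1; sign (−1)^0·+1^1·+1^9 = +1.
(55, -6545 / ℚ) ramifies at {2, 7}: a division algebra.

[2, 7]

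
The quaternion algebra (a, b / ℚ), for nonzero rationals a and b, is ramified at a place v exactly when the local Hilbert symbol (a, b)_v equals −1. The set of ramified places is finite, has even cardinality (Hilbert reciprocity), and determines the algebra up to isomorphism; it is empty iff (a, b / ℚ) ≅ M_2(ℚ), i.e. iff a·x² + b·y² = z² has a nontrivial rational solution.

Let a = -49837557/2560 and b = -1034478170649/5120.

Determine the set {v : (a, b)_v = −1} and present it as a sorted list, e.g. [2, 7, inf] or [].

Mod squares: a ≡ -207570, b ≡ -5. Check v ∈ {∞, 2, 3, 5, 7, 11, 17, 37}.
v=2: v_2(a)=-9, v_2(b)=-10; units ≡ 7, 3 (mod 8); ε·ε+αω+βω = 1·1+-9·1+-10·0 ≡ 0  ⇒  (a,b)_2 = +1.
v=17: a=17^1·(≡8), b=17^2·(≡5) mod 17; (8|17)=+1, (5|17)=-1; (−1)^{1·2·8}·(+1)^2·(-1)^1 = -1.
v=∞: -207570 < 0 and -5 < 0  ⇒  (a,b)_∞ = -1.
v=7: a=7^4·(≡1), b=7^4·(≡1) mod 7; (1|7)=+1, (1|7)=+1; (−1)^{4·4·3}·(+1)^4·(+1)^4 = +1.
v=5: a=5^-1·(≡4), b=5^-1·(≡4) mod 5; (4|5)=+1, (4|5)=+1; (−1)^{-1·-1·2}·(+1)^-1·(+1)^-1 = +1.
v=37: a=37^1·(≡14), b=37^2·(≡5) mod 37; (14|37)=-1, (5|37)=-1; (−1)^{1·2·18}·(-1)^2·(-1)^1 = -1.
v=11: a=11^1·(≡6), b=11^2·(≡7) mod 11; (6|11)=-1, (7|11)=-1; (−1)^{1·2·5}·(-1)^2·(-1)^1 = -1.
v=3: a=3^1·(≡2), b=3^2·(≡1) mod 3; (2|3)=-1, (1|3)=+1; (−1)^{1·2·1}·(-1)^2·(+1)^1 = +1.
|Ram(-207570, -5)| = 4, even; anisotropic at {11, 17, 37, ∞}.

[11, 17, 37, inf]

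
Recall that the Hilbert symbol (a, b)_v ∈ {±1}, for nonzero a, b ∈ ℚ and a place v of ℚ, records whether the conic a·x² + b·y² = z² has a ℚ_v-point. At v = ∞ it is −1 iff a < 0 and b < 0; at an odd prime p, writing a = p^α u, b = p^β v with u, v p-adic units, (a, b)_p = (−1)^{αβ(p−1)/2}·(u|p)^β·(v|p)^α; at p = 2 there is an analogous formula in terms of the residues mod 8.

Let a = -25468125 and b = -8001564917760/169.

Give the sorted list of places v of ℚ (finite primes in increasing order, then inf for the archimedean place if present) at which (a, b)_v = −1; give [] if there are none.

(a, b) ≡ (-141, -85) mod (ℚ^×)²; places V = {2, 3, 5, 13, 17, 47, ∞}.
(a,b)_3: α=1, u≡1; β=2, v≡2 (mod 3); (1|3)=+1, (2|3)=-1; sign (−1)^0·+1^2·-1^1 = -1.
(a,b)_47: α=1, u≡35; β=2, v≡3 (mod 47); (35|47)=-1, (3|47)=+1; sign (−1)^0·-1^2·+1^1 = +1.
(a,b)_2: α=0, β=14; u≡3, v≡3 (mod 8); ε(u)ε(v)=1·1, αω(v)=0·1, βω(u)=14·1; sum ≡ 1  ⇒  -1.
(a,b)_∞: sgn(-141)=−, sgn(-85)=−, so -1.
(a,b)_5: α=4, u≡1; β=1, v≡2 (mod 5); (1|5)=+1, (2|5)=-1; sign (−1)^0·+1^1·-1^4 = +1.
(a,b)_17: α=2, u≡3; β=3, v≡10 (mod 17); (3|17)=-1, (10|17)=-1; sign (−1)^0·-1^3·-1^2 = -1.
(a,b)_13: α=0, u≡6; β=-2, v≡2 (mod 13); (6|13)=-1, (2|13)=-1; sign (−1)^0·-1^-2·-1^0 = +1.
(-141, -85 / ℚ) ramifies at {2, 3, 17, ∞}: a division algebra.

[2, 3, 17, inf]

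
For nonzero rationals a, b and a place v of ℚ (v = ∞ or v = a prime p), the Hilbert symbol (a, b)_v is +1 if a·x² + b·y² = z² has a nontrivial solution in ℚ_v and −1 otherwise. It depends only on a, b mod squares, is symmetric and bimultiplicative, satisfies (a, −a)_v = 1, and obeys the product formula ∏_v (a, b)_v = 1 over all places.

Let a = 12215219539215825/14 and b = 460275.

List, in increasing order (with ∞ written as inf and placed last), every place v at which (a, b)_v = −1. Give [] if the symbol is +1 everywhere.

(a, b) ≡ (462, 51) mod (ℚ^×)²; places V = {2, 3, 5, 7, 11, 17, 19, ∞}.
(a,b)_2: α=-1, β=0; u≡7, v≡3 (mod 8); ε(u)ε(v)=1·1, αω(v)=-1·1, βω(u)=0·0; sum ≡ 0  ⇒  +1.
(a,b)_19: α=6, u≡11; β=2, v≡2 (mod 19); (11|19)=+1, (2|19)=-1; sign (−1)^0·+1^2·-1^6 = +1.
(a,b)_7: α=-1, u≡3; β=0, v≡4 (mod 7); (3|7)=-1, (4|7)=+1; sign (−1)^0·-1^0·+1^-1 = +1.
(a,b)_5: α=2, u≡2; β=2, v≡1 (mod 5); (2|5)=-1, (1|5)=+1; sign (−1)^0·-1^2·+1^2 = +1.
(a,b)_17: α=2, u≡12; β=1, v≡11 (mod 17); (12|17)=-1, (11|17)=-1; sign (−1)^0·-1^1·-1^2 = -1.
(a,b)_3: α=3, u≡1; β=1, v≡2 (mod 3); (1|3)=+1, (2|3)=-1; sign (−1)^1·+1^1·-1^3 = +1.
(a,b)_11: α=3, u≡1; β=0, v≡2 (mod 11); (1|11)=+1, (2|11)=-1; sign (−1)^0·+1^0·-1^3 = -1.
(a,b)_∞: sgn(462)=+, sgn(51)=+, so +1.
|Ram(462, 51)| = 2, even; anisotropic at {11, 17}.

[11, 17]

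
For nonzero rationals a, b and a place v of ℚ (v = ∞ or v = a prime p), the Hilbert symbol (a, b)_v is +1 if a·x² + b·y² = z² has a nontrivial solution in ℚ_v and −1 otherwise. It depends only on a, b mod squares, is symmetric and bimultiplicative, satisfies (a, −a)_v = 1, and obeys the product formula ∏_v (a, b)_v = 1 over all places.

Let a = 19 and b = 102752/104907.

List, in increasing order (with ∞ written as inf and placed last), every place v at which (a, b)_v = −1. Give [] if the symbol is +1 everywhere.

[2, 19]

Mod squares: a ≡ 19, b ≡ 114. Check v ∈ {∞, 2, 3, 11, 13, 17, 19}.
v=17: a=17^0·(≡2), b=17^-2·(≡12) mod 17; (2|17)=+1, (12|17)=-1; (−1)^{0·-2·8}·(+1)^-2·(-1)^0 = +1.
v=2: v_2(a)=0, v_2(b)=5; units ≡ 3, 1 (mod 8); ε·ε+αω+βω = 1·0+0·0+5·1 ≡ 1  ⇒  (a,b)_2 = -1.
v=3: a=3^0·(≡1), b=3^-1·(≡2) mod 3; (1|3)=+1, (2|3)=-1; (−1)^{0·-1·1}·(+1)^-1·(-1)^0 = +1.
v=19: a=19^1·(≡1), b=19^1·(≡11) mod 19; (1|19)=+1, (11|19)=+1; (−1)^{1·1·9}·(+1)^1·(+1)^1 = -1.
v=11: a=11^0·(≡8), b=11^-2·(≡5) mod 11; (8|11)=-1, (5|11)=+1; (−1)^{0·-2·5}·(-1)^-2·(+1)^0 = +1.
v=∞: 19 > 0 and 114 > 0  ⇒  (a,b)_∞ = +1.
v=13: a=13^0·(≡6), b=13^2·(≡1) mod 13; (6|13)=-1, (1|13)=+1; (−1)^{0·2·6}·(-1)^2·(+1)^0 = +1.
Ram(19, 114) = {2, 19}; no ℚ_2-point on the conic.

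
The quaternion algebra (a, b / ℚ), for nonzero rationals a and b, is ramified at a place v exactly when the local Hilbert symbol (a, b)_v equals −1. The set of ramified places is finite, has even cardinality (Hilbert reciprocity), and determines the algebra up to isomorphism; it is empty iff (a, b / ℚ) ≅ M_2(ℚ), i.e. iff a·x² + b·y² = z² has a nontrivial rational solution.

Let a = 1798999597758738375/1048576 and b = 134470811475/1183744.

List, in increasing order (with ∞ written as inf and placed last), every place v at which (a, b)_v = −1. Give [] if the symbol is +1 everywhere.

(a, b) ≡ (15015, 11) mod (ℚ^×)²; places V = {2, 3, 5, 7, 11, 13, 17, ∞}.
(a,b)_5: α=3, u≡2; β=2, v≡1 (mod 5); (2|5)=-1, (1|5)=+1; sign (−1)^0·-1^2·+1^3 = +1.
(a,b)_17: α=0, u≡16; β=-2, v≡3 (mod 17); (16|17)=+1, (3|17)=-1; sign (−1)^0·+1^-2·-1^0 = +1.
(a,b)_11: α=3, u≡9; β=1, v≡5 (mod 11); (9|11)=+1, (5|11)=+1; sign (−1)^1·+1^1·+1^3 = -1.
(a,b)_∞: sgn(15015)=+, sgn(11)=+, so +1.
(a,b)_3: α=15, u≡1; β=10, v≡2 (mod 3); (1|3)=+1, (2|3)=-1; sign (−1)^0·+1^10·-1^15 = -1.
(a,b)_2: α=-20, β=-12; u≡7, v≡3 (mod 8); ε(u)ε(v)=1·1, αω(v)=-20·1, βω(u)=-12·0; sum ≡ 1  ⇒  -1.
(a,b)_7: α=3, u≡5; β=2, v≡4 (mod 7); (5|7)=-1, (4|7)=+1; sign (−1)^0·-1^2·+1^3 = +1.
(a,b)_13: α=3, u≡2; β=2, v≡7 (mod 13); (2|13)=-1, (7|13)=-1; sign (−1)^0·-1^2·-1^3 = -1.
(15015, 11 / ℚ) ramifies at {2, 3, 11, 13}: a division algebra.

[2, 3, 11, 13]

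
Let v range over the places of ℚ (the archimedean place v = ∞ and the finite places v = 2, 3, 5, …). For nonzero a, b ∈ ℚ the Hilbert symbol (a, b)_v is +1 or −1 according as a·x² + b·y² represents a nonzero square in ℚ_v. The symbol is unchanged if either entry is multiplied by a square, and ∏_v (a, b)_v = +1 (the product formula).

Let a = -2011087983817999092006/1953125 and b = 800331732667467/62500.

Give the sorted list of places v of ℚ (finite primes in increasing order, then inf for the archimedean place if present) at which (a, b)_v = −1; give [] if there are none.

Mod squares: a ≡ -85470, b ≡ 3. Check v ∈ {∞, 2, 3, 5, 7, 11, 13, 37}.
v=3: a=3^7·(≡1), b=3^5·(≡1) mod 3; (1|3)=+1, (1|3)=+1; (−1)^{7·5·1}·(+1)^5·(+1)^7 = -1.
v=∞: -85470 < 0 and 3 > 0  ⇒  (a,b)_∞ = +1.
v=11: a=11^3·(≡7), b=11^2·(≡4) mod 11; (7|11)=-1, (4|11)=+1; (−1)^{3·2·5}·(-1)^2·(+1)^3 = +1.
v=13: a=13^2·(≡7), b=13^2·(≡10) mod 13; (7|13)=-1, (10|13)=+1; (−1)^{2·2·6}·(-1)^2·(+1)^2 = +1.
v=7: a=7^9·(≡6), b=7^6·(≡3) mod 7; (6|7)=-1, (3|7)=-1; (−1)^{9·6·3}·(-1)^6·(-1)^9 = -1.
v=2: v_2(a)=1, v_2(b)=-2; units ≡ 1, 3 (mod 8); ε·ε+αω+βω = 0·1+1·1+-2·0 ≡ 1  ⇒  (a,b)_2 = -1.
v=5: a=5^-9·(≡4), b=5^-6·(≡3) mod 5; (4|5)=+1, (3|5)=-1; (−1)^{-9·-6·2}·(+1)^-6·(-1)^-9 = -1.
v=37: a=37^3·(≡28), b=37^2·(≡26) mod 37; (28|37)=+1, (26|37)=+1; (−1)^{3·2·18}·(+1)^2·(+1)^3 = +1.
Ram(-85470, 3) = {2, 3, 5, 7}; no ℚ_2-point on the conic.

[2, 3, 5, 7]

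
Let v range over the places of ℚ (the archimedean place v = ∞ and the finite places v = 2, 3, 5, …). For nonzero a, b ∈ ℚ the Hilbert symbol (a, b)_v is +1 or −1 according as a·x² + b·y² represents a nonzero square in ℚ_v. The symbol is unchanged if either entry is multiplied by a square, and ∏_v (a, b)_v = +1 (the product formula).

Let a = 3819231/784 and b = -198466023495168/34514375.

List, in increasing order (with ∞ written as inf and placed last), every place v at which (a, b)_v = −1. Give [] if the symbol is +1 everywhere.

(a, b) ≡ (31, -52026) mod (ℚ^×)²; places V = {2, 3, 5, 7, 11, 13, 17, 23, 29, 31, ∞}.
(a,b)_2: α=-4, β=9; u≡7, v≡3 (mod 8); ε(u)ε(v)=1·1, αω(v)=-4·1, βω(u)=9·0; sum ≡ 1  ⇒  -1.
(a,b)_13: α=2, u≡11; β=1, v≡6 (mod 13); (11|13)=-1, (6|13)=-1; sign (−1)^0·-1^1·-1^2 = -1.
(a,b)_3: α=6, u≡1; β=5, v≡1 (mod 3); (1|3)=+1, (1|3)=+1; sign (−1)^0·+1^5·+1^6 = +1.
(a,b)_∞: sgn(31)=+, sgn(-52026)=−, so +1.
(a,b)_23: α=0, u≡6; β=-1, v≡5 (mod 23); (6|23)=+1, (5|23)=-1; sign (−1)^0·+1^-1·-1^0 = +1.
(a,b)_31: α=1, u≡18; β=0, v≡11 (mod 31); (18|31)=+1, (11|31)=-1; sign (−1)^0·+1^0·-1^1 = -1.
(a,b)_7: α=-2, u≡5; β=-4, v≡3 (mod 7); (5|7)=-1, (3|7)=-1; sign (−1)^0·-1^-4·-1^-2 = +1.
(a,b)_29: α=0, u≡18; β=1, v≡20 (mod 29); (18|29)=-1, (20|29)=+1; sign (−1)^0·-1^1·+1^0 = -1.
(a,b)_5: α=0, u≡4; β=-4, v≡4 (mod 5); (4|5)=+1, (4|5)=+1; sign (−1)^0·+1^-4·+1^0 = +1.
(a,b)_11: α=0, u≡3; β=4, v≡9 (mod 11); (3|11)=+1, (9|11)=+1; sign (−1)^0·+1^4·+1^0 = +1.
(a,b)_17: α=0, u≡14; β=2, v≡14 (mod 17); (14|17)=-1, (14|17)=-1; sign (−1)^0·-1^2·-1^0 = +1.
|Ram(31, -52026)| = 4, even; anisotropic at {2, 13, 29, 31}.

[2, 13, 29, 31]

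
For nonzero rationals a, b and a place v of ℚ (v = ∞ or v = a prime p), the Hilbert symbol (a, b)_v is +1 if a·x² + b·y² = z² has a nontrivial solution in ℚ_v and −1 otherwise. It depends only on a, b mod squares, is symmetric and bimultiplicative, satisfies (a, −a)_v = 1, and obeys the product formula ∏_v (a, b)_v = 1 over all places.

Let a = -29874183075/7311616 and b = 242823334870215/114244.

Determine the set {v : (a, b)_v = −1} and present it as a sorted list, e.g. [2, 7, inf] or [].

[5, 19, 23, 31]

Mod squares: a ≡ -13547, b ≡ 15. Check v ∈ {∞, 2, 3, 5, 11, 13, 19, 23, 31}.
v=23: a=23^1·(≡9), b=23^2·(≡10) mod 23; (9|23)=+1, (10|23)=-1; (−1)^{1·2·11}·(+1)^2·(-1)^1 = -1.
v=19: a=19^1·(≡7), b=19^2·(≡10) mod 19; (7|19)=+1, (10|19)=-1; (−1)^{1·2·9}·(+1)^2·(-1)^1 = -1.
v=13: a=13^-4·(≡12), b=13^-4·(≡2) mod 13; (12|13)=+1, (2|13)=-1; (−1)^{-4·-4·6}·(+1)^-4·(-1)^-4 = +1.
v=31: a=31^1·(≡14), b=31^2·(≡24) mod 31; (14|31)=+1, (24|31)=-1; (−1)^{1·2·15}·(+1)^2·(-1)^1 = -1.
v=2: v_2(a)=-8, v_2(b)=-2; units ≡ 5, 7 (mod 8); ε·ε+αω+βω = 0·1+-8·0+-2·1 ≡ 0  ⇒  (a,b)_2 = +1.
v=11: a=11^2·(≡3), b=11^2·(≡4) mod 11; (3|11)=+1, (4|11)=+1; (−1)^{2·2·5}·(+1)^2·(+1)^2 = +1.
v=5: a=5^2·(≡2), b=5^1·(≡2) mod 5; (2|5)=-1, (2|5)=-1; (−1)^{2·1·2}·(-1)^1·(-1)^2 = -1.
v=3: a=3^6·(≡1), b=3^7·(≡2) mod 3; (1|3)=+1, (2|3)=-1; (−1)^{6·7·1}·(+1)^7·(-1)^6 = +1.
v=∞: -13547 < 0 and 15 > 0  ⇒  (a,b)_∞ = +1.
(-13547, 15 / ℚ) ramifies at {5, 19, 23, 31}: a division algebra.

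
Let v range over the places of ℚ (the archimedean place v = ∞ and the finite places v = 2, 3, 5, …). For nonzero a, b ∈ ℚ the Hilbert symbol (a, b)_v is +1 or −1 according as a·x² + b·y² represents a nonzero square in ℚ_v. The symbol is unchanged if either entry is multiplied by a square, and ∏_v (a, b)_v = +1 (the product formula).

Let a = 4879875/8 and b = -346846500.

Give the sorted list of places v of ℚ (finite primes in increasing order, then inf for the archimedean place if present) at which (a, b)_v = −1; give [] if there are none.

Mod squares: a ≡ 2310, b ≡ -65. Check v ∈ {∞, 2, 3, 5, 7, 11, 13}.
v=13: a=13^2·(≡10), b=13^1·(≡11) mod 13; (10|13)=+1, (11|13)=-1; (−1)^{2·1·6}·(+1)^1·(-1)^2 = +1.
v=∞: 2310 > 0 and -65 < 0  ⇒  (a,b)_∞ = +1.
v=7: a=7^1·(≡2), b=7^2·(≡5) mod 7; (2|7)=+1, (5|7)=-1; (−1)^{1·2·3}·(+1)^2·(-1)^1 = -1.
v=2: v_2(a)=-3, v_2(b)=2; units ≡ 3, 7 (mod 8); ε·ε+αω+βω = 1·1+-3·0+2·1 ≡ 1  ⇒  (a,b)_2 = -1.
v=5: a=5^3·(≡3), b=5^3·(≡3) mod 5; (3|5)=-1, (3|5)=-1; (−1)^{3·3·2}·(-1)^3·(-1)^3 = +1.
v=11: a=11^1·(≡9), b=11^2·(≡1) mod 11; (9|11)=+1, (1|11)=+1; (−1)^{1·2·5}·(+1)^2·(+1)^1 = +1.
v=3: a=3^1·(≡2), b=3^2·(≡1) mod 3; (2|3)=-1, (1|3)=+1; (−1)^{1·2·1}·(-1)^2·(+1)^1 = +1.
(2310, -65 / ℚ) ramifies at {2, 7}: a division algebra.

[2, 7]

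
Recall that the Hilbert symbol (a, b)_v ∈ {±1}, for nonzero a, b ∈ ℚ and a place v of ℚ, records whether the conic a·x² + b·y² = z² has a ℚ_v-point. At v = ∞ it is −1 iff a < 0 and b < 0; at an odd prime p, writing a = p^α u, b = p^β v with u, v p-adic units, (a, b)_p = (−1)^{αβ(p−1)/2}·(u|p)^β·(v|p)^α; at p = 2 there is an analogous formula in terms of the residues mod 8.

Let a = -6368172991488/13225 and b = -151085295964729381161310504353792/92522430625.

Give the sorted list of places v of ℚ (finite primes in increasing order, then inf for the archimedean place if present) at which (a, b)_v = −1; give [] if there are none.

(a, b) ≡ (-3553, -33) mod (ℚ^×)²; places V = {2, 3, 5, 7, 11, 17, 19, 23, ∞}.
(a,b)_3: α=6, u≡2; β=15, v≡1 (mod 3); (2|3)=-1, (1|3)=+1; sign (−1)^0·-1^15·+1^6 = -1.
(a,b)_∞: sgn(-3553)=−, sgn(-33)=−, so -1.
(a,b)_23: α=-2, u≡18; β=-6, v≡13 (mod 23); (18|23)=+1, (13|23)=+1; sign (−1)^0·+1^-6·+1^-2 = +1.
(a,b)_7: α=4, u≡3; β=10, v≡1 (mod 7); (3|7)=-1, (1|7)=+1; sign (−1)^0·-1^10·+1^4 = +1.
(a,b)_2: α=10, β=28; u≡7, v≡7 (mod 8); ε(u)ε(v)=1·1, αω(v)=10·0, βω(u)=28·0; sum ≡ 1  ⇒  -1.
(a,b)_11: α=1, u≡10; β=3, v≡2 (mod 11); (10|11)=-1, (2|11)=-1; sign (−1)^1·-1^3·-1^1 = -1.
(a,b)_5: α=-2, u≡3; β=-4, v≡2 (mod 5); (3|5)=-1, (2|5)=-1; sign (−1)^0·-1^-4·-1^-2 = +1.
(a,b)_17: α=1, u≡10; β=2, v≡1 (mod 17); (10|17)=-1, (1|17)=+1; sign (−1)^0·-1^2·+1^1 = +1.
(a,b)_19: α=1, u≡10; β=2, v≡4 (mod 19); (10|19)=-1, (4|19)=+1; sign (−1)^0·-1^2·+1^1 = +1.
|Ram(-3553, -33)| = 4, even; anisotropic at {2, 3, 11, ∞}.

[2, 3, 11, inf]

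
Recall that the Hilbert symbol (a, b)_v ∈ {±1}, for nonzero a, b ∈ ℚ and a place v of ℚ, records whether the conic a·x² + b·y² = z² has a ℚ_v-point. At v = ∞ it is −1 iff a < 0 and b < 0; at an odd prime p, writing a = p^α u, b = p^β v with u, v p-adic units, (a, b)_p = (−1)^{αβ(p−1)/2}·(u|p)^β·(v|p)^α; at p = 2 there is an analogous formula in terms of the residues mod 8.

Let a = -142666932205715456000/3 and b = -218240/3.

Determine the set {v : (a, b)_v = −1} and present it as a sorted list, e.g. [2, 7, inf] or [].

[2, 3, 11, 23, 31, inf]

Mod squares: a ≡ -4830, b ≡ -10230. Check v ∈ {∞, 2, 3, 5, 7, 11, 23, 31}.
v=5: a=5^3·(≡4), b=5^1·(≡4) mod 5; (4|5)=+1, (4|5)=+1; (−1)^{3·1·2}·(+1)^1·(+1)^3 = +1.
v=∞: -4830 < 0 and -10230 < 0  ⇒  (a,b)_∞ = -1.
v=2: v_2(a)=19, v_2(b)=7; units ≡ 1, 5 (mod 8); ε·ε+αω+βω = 0·0+19·1+7·0 ≡ 1  ⇒  (a,b)_2 = -1.
v=11: a=11^4·(≡6), b=11^1·(≡5) mod 11; (6|11)=-1, (5|11)=+1; (−1)^{4·1·5}·(-1)^1·(+1)^4 = -1.
v=7: a=7^1·(≡5), b=7^0·(≡2) mod 7; (5|7)=-1, (2|7)=+1; (−1)^{1·0·3}·(-1)^0·(+1)^1 = +1.
v=23: a=23^1·(≡20), b=23^0·(≡10) mod 23; (20|23)=-1, (10|23)=-1; (−1)^{1·0·11}·(-1)^0·(-1)^1 = -1.
v=31: a=31^4·(≡22), b=31^1·(≡30) mod 31; (22|31)=-1, (30|31)=-1; (−1)^{4·1·15}·(-1)^1·(-1)^4 = -1.
v=3: a=3^-1·(≡1), b=3^-1·(≡1) mod 3; (1|3)=+1, (1|3)=+1; (−1)^{-1·-1·1}·(+1)^-1·(+1)^-1 = -1.
Ram(-4830, -10230) = {2, 3, 11, 23, 31, ∞}; no ℚ_2-point on the conic.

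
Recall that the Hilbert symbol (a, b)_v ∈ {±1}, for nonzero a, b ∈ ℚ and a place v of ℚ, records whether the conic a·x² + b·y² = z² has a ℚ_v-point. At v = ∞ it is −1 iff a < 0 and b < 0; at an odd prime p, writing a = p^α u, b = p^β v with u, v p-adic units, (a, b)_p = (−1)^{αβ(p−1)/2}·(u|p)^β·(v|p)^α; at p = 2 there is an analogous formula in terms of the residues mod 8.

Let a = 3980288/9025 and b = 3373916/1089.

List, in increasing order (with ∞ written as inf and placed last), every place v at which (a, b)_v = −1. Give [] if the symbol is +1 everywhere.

(a, b) ≡ (23, 4991) mod (ℚ^×)²; places V = {2, 3, 5, 7, 11, 13, 19, 23, 31, ∞}.
(a,b)_19: α=-2, u≡9; β=0, v≡8 (mod 19); (9|19)=+1, (8|19)=-1; sign (−1)^0·+1^0·-1^-2 = +1.
(a,b)_5: α=-2, u≡3; β=0, v≡4 (mod 5); (3|5)=-1, (4|5)=+1; sign (−1)^0·-1^0·+1^-2 = +1.
(a,b)_23: α=1, u≡3; β=1, v≡17 (mod 23); (3|23)=+1, (17|23)=-1; sign (−1)^1·+1^1·-1^1 = +1.
(a,b)_∞: sgn(23)=+, sgn(4991)=+, so +1.
(a,b)_11: α=0, u≡3; β=-2, v≡2 (mod 11); (3|11)=+1, (2|11)=-1; sign (−1)^0·+1^-2·-1^0 = +1.
(a,b)_3: α=0, u≡2; β=-2, v≡2 (mod 3); (2|3)=-1, (2|3)=-1; sign (−1)^0·-1^-2·-1^0 = +1.
(a,b)_13: α=2, u≡3; β=2, v≡10 (mod 13); (3|13)=+1, (10|13)=+1; sign (−1)^0·+1^2·+1^2 = +1.
(a,b)_31: α=0, u≡3; β=1, v≡22 (mod 31); (3|31)=-1, (22|31)=-1; sign (−1)^0·-1^1·-1^0 = -1.
(a,b)_7: α=0, u≡2; β=1, v≡6 (mod 7); (2|7)=+1, (6|7)=-1; sign (−1)^0·+1^1·-1^0 = +1.
(a,b)_2: α=10, β=2; u≡7, v≡7 (mod 8); ε(u)ε(v)=1·1, αω(v)=10·0, βω(u)=2·0; sum ≡ 1  ⇒  -1.
(23, 4991 / ℚ) ramifies at {2, 31}: a division algebra.

[2, 31]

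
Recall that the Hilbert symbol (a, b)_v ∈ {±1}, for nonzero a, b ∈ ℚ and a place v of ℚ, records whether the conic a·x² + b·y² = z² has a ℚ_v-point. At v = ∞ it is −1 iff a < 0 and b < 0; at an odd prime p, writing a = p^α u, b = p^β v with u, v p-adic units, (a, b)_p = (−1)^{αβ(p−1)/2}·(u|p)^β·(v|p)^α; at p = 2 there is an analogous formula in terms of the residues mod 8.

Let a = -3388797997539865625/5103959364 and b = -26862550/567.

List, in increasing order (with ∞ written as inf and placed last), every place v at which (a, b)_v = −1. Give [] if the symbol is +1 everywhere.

Mod squares: a ≡ -65, b ≡ -154. Check v ∈ {∞, 2, 3, 5, 7, 11, 13, 17}.
v=5: a=5^5·(≡2), b=5^2·(≡4) mod 5; (2|5)=-1, (4|5)=+1; (−1)^{5·2·2}·(-1)^2·(+1)^5 = +1.
v=7: a=7^-4·(≡5), b=7^-1·(≡5) mod 7; (5|7)=-1, (5|7)=-1; (−1)^{-4·-1·3}·(-1)^-1·(-1)^-4 = -1.
v=11: a=11^2·(≡3), b=11^1·(≡10) mod 11; (3|11)=+1, (10|11)=-1; (−1)^{2·1·5}·(+1)^1·(-1)^2 = +1.
v=2: v_2(a)=-2, v_2(b)=1; units ≡ 7, 3 (mod 8); ε·ε+αω+βω = 1·1+-2·1+1·0 ≡ 1  ⇒  (a,b)_2 = -1.
v=13: a=13^5·(≡11), b=13^2·(≡5) mod 13; (11|13)=-1, (5|13)=-1; (−1)^{5·2·6}·(-1)^2·(-1)^5 = -1.
v=3: a=3^-12·(≡1), b=3^-4·(≡2) mod 3; (1|3)=+1, (2|3)=-1; (−1)^{-12·-4·1}·(+1)^-4·(-1)^-12 = +1.
v=17: a=17^6·(≡6), b=17^2·(≡1) mod 17; (6|17)=-1, (1|17)=+1; (−1)^{6·2·8}·(-1)^2·(+1)^6 = +1.
v=∞: -65 < 0 and -154 < 0  ⇒  (a,b)_∞ = -1.
Ram(-65, -154) = {2, 7, 13, ∞}; no ℚ_2-point on the conic.

[2, 7, 13, inf]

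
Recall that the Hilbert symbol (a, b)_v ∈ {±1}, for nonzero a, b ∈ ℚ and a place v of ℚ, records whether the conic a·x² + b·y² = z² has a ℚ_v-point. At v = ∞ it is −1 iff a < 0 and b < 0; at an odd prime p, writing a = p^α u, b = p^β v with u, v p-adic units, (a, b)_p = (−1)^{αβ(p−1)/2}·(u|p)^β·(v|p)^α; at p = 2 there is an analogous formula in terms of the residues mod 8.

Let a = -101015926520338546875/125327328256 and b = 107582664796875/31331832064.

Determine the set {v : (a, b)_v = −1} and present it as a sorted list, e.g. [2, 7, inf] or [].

(a, b) ≡ (-323, 323) mod (ℚ^×)²; places V = {2, 3, 5, 13, 17, 19, 23, 37, ∞}.
(a,b)_5: α=6, u≡3; β=6, v≡3 (mod 5); (3|5)=-1, (3|5)=-1; sign (−1)^0·-1^6·-1^6 = +1.
(a,b)_23: α=-2, u≡15; β=-2, v≡1 (mod 23); (15|23)=-1, (1|23)=+1; sign (−1)^0·-1^-2·+1^-2 = +1.
(a,b)_∞: sgn(-323)=−, sgn(323)=+, so +1.
(a,b)_3: α=12, u≡1; β=10, v≡2 (mod 3); (1|3)=+1, (2|3)=-1; sign (−1)^0·+1^10·-1^12 = +1.
(a,b)_17: α=3, u≡13; β=1, v≡8 (mod 17); (13|17)=+1, (8|17)=+1; sign (−1)^0·+1^1·+1^3 = +1.
(a,b)_37: α=-2, u≡3; β=-2, v≡36 (mod 37); (3|37)=+1, (36|37)=+1; sign (−1)^0·+1^-2·+1^-2 = +1.
(a,b)_13: α=-2, u≡7; β=-2, v≡5 (mod 13); (7|13)=-1, (5|13)=-1; sign (−1)^0·-1^-2·-1^-2 = +1.
(a,b)_19: α=5, u≡12; β=3, v≡5 (mod 19); (12|19)=-1, (5|19)=+1; sign (−1)^1·-1^3·+1^5 = +1.
(a,b)_2: α=-10, β=-8; u≡5, v≡3 (mod 8); ε(u)ε(v)=0·1, αω(v)=-10·1, βω(u)=-8·1; sum ≡ 0  ⇒  +1.
Ram(a, b) = ∅: the form -323·x² + 323·y² − z² is isotropic over every ℚ_v, so by Hasse–Minkowski it is isotropic over ℚ.

[]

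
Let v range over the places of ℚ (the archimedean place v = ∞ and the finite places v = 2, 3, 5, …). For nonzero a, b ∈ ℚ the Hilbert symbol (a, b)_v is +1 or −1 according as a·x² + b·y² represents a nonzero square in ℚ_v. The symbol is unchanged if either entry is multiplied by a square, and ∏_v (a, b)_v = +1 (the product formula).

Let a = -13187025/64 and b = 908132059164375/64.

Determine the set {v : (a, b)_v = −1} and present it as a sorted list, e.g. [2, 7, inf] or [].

Mod squares: a ≡ -58609, b ≡ 47. Check v ∈ {∞, 2, 3, 5, 29, 43, 47}.
v=47: a=47^1·(≡23), b=47^3·(≡7) mod 47; (23|47)=-1, (7|47)=+1; (−1)^{1·3·23}·(-1)^3·(+1)^1 = +1.
v=2: v_2(a)=-6, v_2(b)=-6; units ≡ 7, 7 (mod 8); ε·ε+αω+βω = 1·1+-6·0+-6·0 ≡ 1  ⇒  (a,b)_2 = -1.
v=43: a=43^1·(≡41), b=43^2·(≡23) mod 43; (41|43)=+1, (23|43)=+1; (−1)^{1·2·21}·(+1)^2·(+1)^1 = +1.
v=∞: -58609 < 0 and 47 > 0  ⇒  (a,b)_∞ = +1.
v=3: a=3^2·(≡2), b=3^2·(≡2) mod 3; (2|3)=-1, (2|3)=-1; (−1)^{2·2·1}·(-1)^2·(-1)^2 = +1.
v=29: a=29^1·(≡4), b=29^2·(≡18) mod 29; (4|29)=+1, (18|29)=-1; (−1)^{1·2·14}·(+1)^2·(-1)^1 = -1.
v=5: a=5^2·(≡1), b=5^4·(≡2) mod 5; (1|5)=+1, (2|5)=-1; (−1)^{2·4·2}·(+1)^4·(-1)^2 = +1.
|Ram(-58609, 47)| = 2, even; anisotropic at {2, 29}.

[2, 29]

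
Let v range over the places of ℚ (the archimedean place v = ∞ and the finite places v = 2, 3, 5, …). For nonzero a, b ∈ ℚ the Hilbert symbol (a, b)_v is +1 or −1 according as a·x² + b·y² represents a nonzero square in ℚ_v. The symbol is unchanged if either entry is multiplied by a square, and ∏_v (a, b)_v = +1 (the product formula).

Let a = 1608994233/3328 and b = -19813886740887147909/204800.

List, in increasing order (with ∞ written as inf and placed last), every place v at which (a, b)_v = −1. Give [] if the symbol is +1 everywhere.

[2, 17]

Mod squares: a ≡ 741, b ≡ -92378. Check v ∈ {∞, 2, 3, 5, 7, 11, 13, 17, 19, 23}.
v=11: a=11^2·(≡4), b=11^7·(≡2) mod 11; (4|11)=+1, (2|11)=-1; (−1)^{2·7·5}·(+1)^7·(-1)^2 = +1.
v=17: a=17^0·(≡6), b=17^1·(≡14) mod 17; (6|17)=-1, (14|17)=-1; (−1)^{0·1·8}·(-1)^1·(-1)^0 = -1.
v=23: a=23^2·(≡5), b=23^0·(≡1) mod 23; (5|23)=-1, (1|23)=+1; (−1)^{2·0·11}·(-1)^0·(+1)^2 = +1.
v=5: a=5^0·(≡1), b=5^-2·(≡3) mod 5; (1|5)=+1, (3|5)=-1; (−1)^{0·-2·2}·(+1)^-2·(-1)^0 = +1.
v=3: a=3^3·(≡1), b=3^4·(≡1) mod 3; (1|3)=+1, (1|3)=+1; (−1)^{3·4·1}·(+1)^4·(+1)^3 = +1.
v=7: a=7^2·(≡3), b=7^2·(≡1) mod 7; (3|7)=-1, (1|7)=+1; (−1)^{2·2·3}·(-1)^2·(+1)^2 = +1.
v=19: a=19^1·(≡11), b=19^3·(≡15) mod 19; (11|19)=+1, (15|19)=-1; (−1)^{1·3·9}·(+1)^3·(-1)^1 = +1.
v=2: v_2(a)=-8, v_2(b)=-13; units ≡ 5, 3 (mod 8); ε·ε+αω+βω = 0·1+-8·1+-13·1 ≡ 1  ⇒  (a,b)_2 = -1.
v=13: a=13^-1·(≡6), b=13^3·(≡11) mod 13; (6|13)=-1, (11|13)=-1; (−1)^{-1·3·6}·(-1)^3·(-1)^-1 = +1.
v=∞: 741 > 0 and -92378 < 0  ⇒  (a,b)_∞ = +1.
|Ram(741, -92378)| = 2, even; anisotropic at {2, 17}.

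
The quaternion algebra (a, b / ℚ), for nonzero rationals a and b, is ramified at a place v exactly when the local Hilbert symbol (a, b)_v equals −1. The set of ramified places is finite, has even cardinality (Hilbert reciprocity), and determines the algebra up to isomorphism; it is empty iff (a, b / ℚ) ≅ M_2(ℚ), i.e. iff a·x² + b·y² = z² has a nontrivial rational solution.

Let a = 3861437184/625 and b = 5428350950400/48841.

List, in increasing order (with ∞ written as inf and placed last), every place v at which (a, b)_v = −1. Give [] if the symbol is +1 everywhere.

Mod squares: a ≡ 19, b ≡ 399. Check v ∈ {∞, 2, 3, 5, 7, 11, 13, 17, 19}.
v=5: a=5^-4·(≡4), b=5^2·(≡1) mod 5; (4|5)=+1, (1|5)=+1; (−1)^{-4·2·2}·(+1)^2·(+1)^-4 = +1.
v=11: a=11^2·(≡6), b=11^0·(≡4) mod 11; (6|11)=-1, (4|11)=+1; (−1)^{2·0·5}·(-1)^0·(+1)^2 = +1.
v=2: v_2(a)=8, v_2(b)=10; units ≡ 3, 7 (mod 8); ε·ε+αω+βω = 1·1+8·0+10·1 ≡ 1  ⇒  (a,b)_2 = -1.
v=∞: 19 > 0 and 399 > 0  ⇒  (a,b)_∞ = +1.
v=13: a=13^0·(≡7), b=13^-2·(≡9) mod 13; (7|13)=-1, (9|13)=+1; (−1)^{0·-2·6}·(-1)^-2·(+1)^0 = +1.
v=7: a=7^0·(≡5), b=7^1·(≡4) mod 7; (5|7)=-1, (4|7)=+1; (−1)^{0·1·3}·(-1)^1·(+1)^0 = -1.
v=19: a=19^1·(≡1), b=19^1·(≡14) mod 19; (1|19)=+1, (14|19)=-1; (−1)^{1·1·9}·(+1)^1·(-1)^1 = +1.
v=3: a=3^8·(≡1), b=3^13·(≡1) mod 3; (1|3)=+1, (1|3)=+1; (−1)^{8·13·1}·(+1)^13·(+1)^8 = +1.
v=17: a=17^0·(≡1), b=17^-2·(≡13) mod 17; (1|17)=+1, (13|17)=+1; (−1)^{0·-2·8}·(+1)^-2·(+1)^0 = +1.
(19, 399 / ℚ) ramifies at {2, 7}: a division algebra.

[2, 7]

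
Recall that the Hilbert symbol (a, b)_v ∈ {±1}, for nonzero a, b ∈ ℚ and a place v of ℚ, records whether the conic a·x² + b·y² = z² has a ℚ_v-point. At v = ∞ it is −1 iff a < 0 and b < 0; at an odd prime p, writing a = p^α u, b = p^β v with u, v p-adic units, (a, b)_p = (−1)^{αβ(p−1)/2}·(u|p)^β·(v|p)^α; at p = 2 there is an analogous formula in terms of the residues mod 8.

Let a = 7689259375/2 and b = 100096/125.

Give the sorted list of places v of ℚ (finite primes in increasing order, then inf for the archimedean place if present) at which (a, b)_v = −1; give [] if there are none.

[17, 29]

Mod squares: a ≡ 24605630, b ≡ 1955. Check v ∈ {∞, 2, 5, 7, 17, 23, 29, 31}.
v=31: a=31^1·(≡23), b=31^0·(≡28) mod 31; (23|31)=-1, (28|31)=+1; (−1)^{1·0·15}·(-1)^0·(+1)^1 = +1.
v=∞: 24605630 > 0 and 1955 > 0  ⇒  (a,b)_∞ = +1.
v=23: a=23^1·(≡11), b=23^1·(≡12) mod 23; (11|23)=-1, (12|23)=+1; (−1)^{1·1·11}·(-1)^1·(+1)^1 = +1.
v=7: a=7^1·(≡6), b=7^0·(≡4) mod 7; (6|7)=-1, (4|7)=+1; (−1)^{1·0·3}·(-1)^0·(+1)^1 = +1.
v=2: v_2(a)=-1, v_2(b)=8; units ≡ 7, 3 (mod 8); ε·ε+αω+βω = 1·1+-1·1+8·0 ≡ 0  ⇒  (a,b)_2 = +1.
v=5: a=5^5·(≡4), b=5^-3·(≡1) mod 5; (4|5)=+1, (1|5)=+1; (−1)^{5·-3·2}·(+1)^-3·(+1)^5 = +1.
v=17: a=17^1·(≡7), b=17^1·(≡1) mod 17; (7|17)=-1, (1|17)=+1; (−1)^{1·1·8}·(-1)^1·(+1)^1 = -1.
v=29: a=29^1·(≡10), b=29^0·(≡18) mod 29; (10|29)=-1, (18|29)=-1; (−1)^{1·0·14}·(-1)^0·(-1)^1 = -1.
Ram(24605630, 1955) = {17, 29}; no ℚ_17-point on the conic.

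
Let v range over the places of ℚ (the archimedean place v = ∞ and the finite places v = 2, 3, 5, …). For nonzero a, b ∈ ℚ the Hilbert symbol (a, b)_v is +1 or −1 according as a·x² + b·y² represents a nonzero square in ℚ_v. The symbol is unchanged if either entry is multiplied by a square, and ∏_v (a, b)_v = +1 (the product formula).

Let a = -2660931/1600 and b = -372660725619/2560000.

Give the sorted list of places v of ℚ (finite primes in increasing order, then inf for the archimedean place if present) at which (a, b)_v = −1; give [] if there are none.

(a, b) ≡ (-91, -19) mod (ℚ^×)²; places V = {2, 3, 5, 7, 13, 19, ∞}.
(a,b)_3: α=4, u≡2; β=8, v≡2 (mod 3); (2|3)=-1, (2|3)=-1; sign (−1)^0·-1^8·-1^4 = +1.
(a,b)_5: α=-2, u≡1; β=-4, v≡1 (mod 5); (1|5)=+1, (1|5)=+1; sign (−1)^0·+1^-4·+1^-2 = +1.
(a,b)_2: α=-6, β=-12; u≡5, v≡5 (mod 8); ε(u)ε(v)=0·0, αω(v)=-6·1, βω(u)=-12·1; sum ≡ 0  ⇒  +1.
(a,b)_7: α=1, u≡4; β=2, v≡1 (mod 7); (4|7)=+1, (1|7)=+1; sign (−1)^0·+1^2·+1^1 = +1.
(a,b)_13: α=1, u≡11; β=2, v≡8 (mod 13); (11|13)=-1, (8|13)=-1; sign (−1)^0·-1^2·-1^1 = -1.
(a,b)_19: α=2, u≡5; β=3, v≡13 (mod 19); (5|19)=+1, (13|19)=-1; sign (−1)^0·+1^3·-1^2 = +1.
(a,b)_∞: sgn(-91)=−, sgn(-19)=−, so -1.
(-91, -19 / ℚ) ramifies at {13, ∞}: a division algebra.

[13, inf]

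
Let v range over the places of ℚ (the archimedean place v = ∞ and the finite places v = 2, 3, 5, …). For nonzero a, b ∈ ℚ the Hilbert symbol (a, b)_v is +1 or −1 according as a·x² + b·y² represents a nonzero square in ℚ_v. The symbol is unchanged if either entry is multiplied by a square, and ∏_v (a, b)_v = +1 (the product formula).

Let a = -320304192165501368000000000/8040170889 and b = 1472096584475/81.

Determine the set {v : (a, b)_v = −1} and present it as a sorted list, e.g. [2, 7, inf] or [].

(a, b) ≡ (-1955, 1739) mod (ℚ^×)²; places V = {2, 3, 5, 11, 17, 23, 37, 41, 47, ∞}.
(a,b)_5: α=9, u≡1; β=2, v≡4 (mod 5); (1|5)=+1, (4|5)=+1; sign (−1)^0·+1^2·+1^9 = +1.
(a,b)_37: α=2, u≡5; β=1, v≡30 (mod 37); (5|37)=-1, (30|37)=+1; sign (−1)^0·-1^1·+1^2 = -1.
(a,b)_3: α=-14, u≡1; β=-4, v≡2 (mod 3); (1|3)=+1, (2|3)=-1; sign (−1)^0·+1^-4·-1^-14 = +1.
(a,b)_47: α=2, u≡39; β=1, v≡32 (mod 47); (39|47)=-1, (32|47)=+1; sign (−1)^0·-1^1·+1^2 = -1.
(a,b)_17: α=1, u≡4; β=0, v≡5 (mod 17); (4|17)=+1, (5|17)=-1; sign (−1)^0·+1^0·-1^1 = -1.
(a,b)_11: α=2, u≡5; β=2, v≡9 (mod 11); (5|11)=+1, (9|11)=+1; sign (−1)^0·+1^2·+1^2 = +1.
(a,b)_2: α=12, β=0; u≡5, v≡3 (mod 8); ε(u)ε(v)=0·1, αω(v)=12·1, βω(u)=0·1; sum ≡ 0  ⇒  +1.
(a,b)_∞: sgn(-1955)=−, sgn(1739)=+, so +1.
(a,b)_41: α=-2, u≡27; β=0, v≡29 (mod 41); (27|41)=-1, (29|41)=-1; sign (−1)^0·-1^0·-1^-2 = +1.
(a,b)_23: α=5, u≡15; β=4, v≡14 (mod 23); (15|23)=-1, (14|23)=-1; sign (−1)^0·-1^4·-1^5 = -1.
Ram(-1955, 1739) = {17, 23, 37, 47}; no ℚ_17-point on the conic.

[17, 23, 37, 47]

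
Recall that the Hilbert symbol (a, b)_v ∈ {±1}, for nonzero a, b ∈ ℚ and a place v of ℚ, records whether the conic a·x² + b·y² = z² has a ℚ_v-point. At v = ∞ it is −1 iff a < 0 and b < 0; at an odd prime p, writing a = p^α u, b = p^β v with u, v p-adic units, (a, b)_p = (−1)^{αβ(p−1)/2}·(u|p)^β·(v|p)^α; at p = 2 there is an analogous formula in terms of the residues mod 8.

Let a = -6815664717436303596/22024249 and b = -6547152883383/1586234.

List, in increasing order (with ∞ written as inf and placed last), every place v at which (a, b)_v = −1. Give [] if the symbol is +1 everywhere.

[2, 7, 17, inf]

(a, b) ≡ (-51, -182) mod (ℚ^×)²; places V = {2, 3, 7, 13, 17, 19, 43, ∞}.
(a,b)_7: α=6, u≡6; β=5, v≡2 (mod 7); (6|7)=-1, (2|7)=+1; sign (−1)^0·-1^5·+1^6 = -1.
(a,b)_43: α=2, u≡14; β=2, v≡39 (mod 43); (14|43)=+1, (39|43)=-1; sign (−1)^0·+1^2·-1^2 = +1.
(a,b)_13: α=-2, u≡9; β=-3, v≡10 (mod 13); (9|13)=+1, (10|13)=+1; sign (−1)^0·+1^-3·+1^-2 = +1.
(a,b)_3: α=13, u≡1; β=6, v≡1 (mod 3); (1|3)=+1, (1|3)=+1; sign (−1)^0·+1^6·+1^13 = +1.
(a,b)_2: α=2, β=-1; u≡5, v≡5 (mod 8); ε(u)ε(v)=0·0, αω(v)=2·1, βω(u)=-1·1; sum ≡ 1  ⇒  -1.
(a,b)_19: α=-4, u≡5; β=-2, v≡18 (mod 19); (5|19)=+1, (18|19)=-1; sign (−1)^0·+1^-2·-1^-4 = +1.
(a,b)_17: α=3, u≡11; β=2, v≡10 (mod 17); (11|17)=-1, (10|17)=-1; sign (−1)^0·-1^2·-1^3 = -1.
(a,b)_∞: sgn(-51)=−, sgn(-182)=−, so -1.
(-51, -182 / ℚ) ramifies at {2, 7, 17, ∞}: a division algebra.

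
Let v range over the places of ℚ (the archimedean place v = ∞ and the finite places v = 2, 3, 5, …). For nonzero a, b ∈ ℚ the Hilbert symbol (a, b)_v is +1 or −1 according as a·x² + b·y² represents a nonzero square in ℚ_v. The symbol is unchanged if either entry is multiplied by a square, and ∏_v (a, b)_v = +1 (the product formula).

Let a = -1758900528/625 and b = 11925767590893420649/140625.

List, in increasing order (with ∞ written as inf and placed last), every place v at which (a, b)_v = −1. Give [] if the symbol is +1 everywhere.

[7, 23]

Mod squares: a ≡ -100947, b ≡ 4921. Check v ∈ {∞, 2, 3, 5, 7, 11, 19, 23, 37}.
v=7: a=7^1·(≡3), b=7^5·(≡6) mod 7; (3|7)=-1, (6|7)=-1; (−1)^{1·5·3}·(-1)^5·(-1)^1 = -1.
v=37: a=37^0·(≡1), b=37^1·(≡17) mod 37; (1|37)=+1, (17|37)=-1; (−1)^{0·1·18}·(+1)^1·(-1)^0 = +1.
v=11: a=11^3·(≡7), b=11^4·(≡4) mod 11; (7|11)=-1, (4|11)=+1; (−1)^{3·4·5}·(-1)^4·(+1)^3 = +1.
v=∞: -100947 < 0 and 4921 > 0  ⇒  (a,b)_∞ = +1.
v=19: a=19^1·(≡6), b=19^5·(≡13) mod 19; (6|19)=+1, (13|19)=-1; (−1)^{1·5·9}·(+1)^5·(-1)^1 = +1.
v=5: a=5^-4·(≡2), b=5^-6·(≡1) mod 5; (2|5)=-1, (1|5)=+1; (−1)^{-4·-6·2}·(-1)^-6·(+1)^-4 = +1.
v=23: a=23^1·(≡13), b=23^2·(≡21) mod 23; (13|23)=+1, (21|23)=-1; (−1)^{1·2·11}·(+1)^2·(-1)^1 = -1.
v=3: a=3^3·(≡2), b=3^-2·(≡1) mod 3; (2|3)=-1, (1|3)=+1; (−1)^{3·-2·1}·(-1)^-2·(+1)^3 = +1.
v=2: v_2(a)=4, v_2(b)=0; units ≡ 5, 1 (mod 8); ε·ε+αω+βω = 0·0+4·0+0·1 ≡ 0  ⇒  (a,b)_2 = +1.
(-100947, 4921 / ℚ) ramifies at {7, 23}: a division algebra.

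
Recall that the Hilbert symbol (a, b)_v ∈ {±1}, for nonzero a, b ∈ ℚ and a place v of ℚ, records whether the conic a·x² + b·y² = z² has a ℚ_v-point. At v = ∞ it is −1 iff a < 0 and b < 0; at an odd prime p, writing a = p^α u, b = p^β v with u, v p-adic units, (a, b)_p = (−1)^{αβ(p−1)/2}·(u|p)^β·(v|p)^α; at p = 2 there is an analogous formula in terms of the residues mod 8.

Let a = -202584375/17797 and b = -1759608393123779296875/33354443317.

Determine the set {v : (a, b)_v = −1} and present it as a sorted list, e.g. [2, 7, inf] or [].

Mod squares: a ≡ -195, b ≡ -455. Check v ∈ {∞, 2, 3, 5, 7, 13, 37}.
v=37: a=37^-2·(≡16), b=37^-6·(≡21) mod 37; (16|37)=+1, (21|37)=+1; (−1)^{-2·-6·18}·(+1)^-6·(+1)^-2 = +1.
v=∞: -195 < 0 and -455 < 0  ⇒  (a,b)_∞ = -1.
v=13: a=13^-1·(≡5), b=13^-1·(≡10) mod 13; (5|13)=-1, (10|13)=+1; (−1)^{-1·-1·6}·(-1)^-1·(+1)^-1 = -1.
v=2: v_2(a)=0, v_2(b)=0; units ≡ 5, 1 (mod 8); ε·ε+αω+βω = 0·0+0·0+0·1 ≡ 0  ⇒  (a,b)_2 = +1.
v=3: a=3^3·(≡1), b=3^6·(≡1) mod 3; (1|3)=+1, (1|3)=+1; (−1)^{3·6·1}·(+1)^6·(+1)^3 = +1.
v=7: a=7^4·(≡1), b=7^11·(≡5) mod 7; (1|7)=+1, (5|7)=-1; (−1)^{4·11·3}·(+1)^11·(-1)^4 = +1.
v=5: a=5^5·(≡4), b=5^13·(≡4) mod 5; (4|5)=+1, (4|5)=+1; (−1)^{5·13·2}·(+1)^13·(+1)^5 = +1.
(-195, -455 / ℚ) ramifies at {13, ∞}: a division algebra.

[13, inf]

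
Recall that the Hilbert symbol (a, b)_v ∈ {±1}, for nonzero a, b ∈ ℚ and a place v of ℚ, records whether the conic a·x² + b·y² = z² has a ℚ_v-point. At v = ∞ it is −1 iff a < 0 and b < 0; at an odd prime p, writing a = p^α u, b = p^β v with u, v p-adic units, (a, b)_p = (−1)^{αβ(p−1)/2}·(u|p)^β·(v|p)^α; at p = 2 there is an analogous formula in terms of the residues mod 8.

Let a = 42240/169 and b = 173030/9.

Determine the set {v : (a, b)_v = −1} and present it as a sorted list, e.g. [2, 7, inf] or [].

[2, 3, 5, 11]

Mod squares: a ≡ 165, b ≡ 1430. Check v ∈ {∞, 2, 3, 5, 11, 13}.
v=∞: 165 > 0 and 1430 > 0  ⇒  (a,b)_∞ = +1.
v=3: a=3^1·(≡1), b=3^-2·(≡2) mod 3; (1|3)=+1, (2|3)=-1; (−1)^{1·-2·1}·(+1)^-2·(-1)^1 = -1.
v=13: a=13^-2·(≡3), b=13^1·(≡7) mod 13; (3|13)=+1, (7|13)=-1; (−1)^{-2·1·6}·(+1)^1·(-1)^-2 = +1.
v=11: a=11^1·(≡3), b=11^3·(≡1) mod 11; (3|11)=+1, (1|11)=+1; (−1)^{1·3·5}·(+1)^3·(+1)^1 = -1.
v=2: v_2(a)=8, v_2(b)=1; units ≡ 5, 3 (mod 8); ε·ε+αω+βω = 0·1+8·1+1·1 ≡ 1  ⇒  (a,b)_2 = -1.
v=5: a=5^1·(≡2), b=5^1·(≡4) mod 5; (2|5)=-1, (4|5)=+1; (−1)^{1·1·2}·(-1)^1·(+1)^1 = -1.
|Ram(165, 1430)| = 4, even; anisotropic at {2, 3, 5, 11}.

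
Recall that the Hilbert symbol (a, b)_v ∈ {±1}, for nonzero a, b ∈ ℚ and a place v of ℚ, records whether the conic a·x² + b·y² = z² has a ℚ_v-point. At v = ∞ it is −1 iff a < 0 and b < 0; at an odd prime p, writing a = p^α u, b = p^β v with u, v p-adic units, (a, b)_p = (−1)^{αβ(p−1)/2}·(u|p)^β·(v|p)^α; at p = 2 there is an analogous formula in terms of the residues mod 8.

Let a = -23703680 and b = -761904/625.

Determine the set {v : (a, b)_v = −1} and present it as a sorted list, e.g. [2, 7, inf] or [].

(a, b) ≡ (-370370, -5291) mod (ℚ^×)²; places V = {2, 3, 5, 7, 11, 13, 37, ∞}.
(a,b)_2: α=7, β=4; u≡7, v≡5 (mod 8); ε(u)ε(v)=1·0, αω(v)=7·1, βω(u)=4·0; sum ≡ 1  ⇒  -1.
(a,b)_5: α=1, u≡4; β=-4, v≡1 (mod 5); (4|5)=+1, (1|5)=+1; sign (−1)^0·+1^-4·+1^1 = +1.
(a,b)_7: α=1, u≡3; β=0, v≡2 (mod 7); (3|7)=-1, (2|7)=+1; sign (−1)^0·-1^0·+1^1 = +1.
(a,b)_3: α=0, u≡1; β=2, v≡1 (mod 3); (1|3)=+1, (1|3)=+1; sign (−1)^0·+1^2·+1^0 = +1.
(a,b)_13: α=1, u≡7; β=1, v≡9 (mod 13); (7|13)=-1, (9|13)=+1; sign (−1)^0·-1^1·+1^1 = -1.
(a,b)_11: α=1, u≡9; β=1, v≡4 (mod 11); (9|11)=+1, (4|11)=+1; sign (−1)^1·+1^1·+1^1 = -1.
(a,b)_∞: sgn(-370370)=−, sgn(-5291)=−, so -1.
(a,b)_37: α=1, u≡15; β=1, v≡5 (mod 37); (15|37)=-1, (5|37)=-1; sign (−1)^0·-1^1·-1^1 = +1.
|Ram(-370370, -5291)| = 4, even; anisotropic at {2, 11, 13, ∞}.

[2, 11, 13, inf]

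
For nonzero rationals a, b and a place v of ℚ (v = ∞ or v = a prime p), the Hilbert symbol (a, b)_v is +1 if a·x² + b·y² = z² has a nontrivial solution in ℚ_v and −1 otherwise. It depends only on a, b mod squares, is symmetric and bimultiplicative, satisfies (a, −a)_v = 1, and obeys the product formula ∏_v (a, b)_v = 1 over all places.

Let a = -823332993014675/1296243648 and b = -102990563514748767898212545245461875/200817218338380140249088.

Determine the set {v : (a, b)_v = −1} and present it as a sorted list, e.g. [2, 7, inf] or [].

[2, 7, 11, 17, 19, 29, 31, inf]

(a, b) ≡ (-22359029, -6293) mod (ℚ^×)²; places V = {2, 3, 5, 7, 11, 13, 17, 19, 29, 31, ∞}.
(a,b)_3: α=-10, u≡1; β=-18, v≡1 (mod 3); (1|3)=+1, (1|3)=+1; sign (−1)^0·+1^-18·+1^-10 = +1.
(a,b)_11: α=1, u≡2; β=2, v≡7 (mod 11); (2|11)=-1, (7|11)=-1; sign (−1)^0·-1^2·-1^1 = -1.
(a,b)_13: α=4, u≡12; β=10, v≡4 (mod 13); (12|13)=+1, (4|13)=+1; sign (−1)^0·+1^10·+1^4 = +1.
(a,b)_19: α=3, u≡12; β=6, v≡10 (mod 19); (12|19)=-1, (10|19)=-1; sign (−1)^0·-1^6·-1^3 = -1.
(a,b)_17: α=1, u≡8; β=2, v≡3 (mod 17); (8|17)=+1, (3|17)=-1; sign (−1)^0·+1^2·-1^1 = -1.
(a,b)_5: α=2, u≡1; β=4, v≡2 (mod 5); (1|5)=+1, (2|5)=-1; sign (−1)^0·+1^4·-1^2 = +1.
(a,b)_29: α=1, u≡1; β=3, v≡10 (mod 29); (1|29)=+1, (10|29)=-1; sign (−1)^0·+1^3·-1^1 = -1.
(a,b)_∞: sgn(-22359029)=−, sgn(-6293)=−, so -1.
(a,b)_2: α=-6, β=-18; u≡3, v≡3 (mod 8); ε(u)ε(v)=1·1, αω(v)=-6·1, βω(u)=-18·1; sum ≡ 1  ⇒  -1.
(a,b)_7: α=-3, u≡1; β=-11, v≡1 (mod 7); (1|7)=+1, (1|7)=+1; sign (−1)^1·+1^-11·+1^-3 = -1.
(a,b)_31: α=1, u≡9; β=3, v≡20 (mod 31); (9|31)=+1, (20|31)=+1; sign (−1)^1·+1^3·+1^1 = -1.
|Ram(-22359029, -6293)| = 8, even; anisotropic at {2, 7, 11, 17, 19, 29, 31, ∞}.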